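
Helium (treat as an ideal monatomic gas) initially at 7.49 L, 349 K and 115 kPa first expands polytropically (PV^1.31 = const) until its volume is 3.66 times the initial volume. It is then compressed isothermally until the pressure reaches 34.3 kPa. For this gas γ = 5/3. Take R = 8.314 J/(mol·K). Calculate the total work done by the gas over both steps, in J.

638 J

n = P₁V₁/(RT₁) = 115×7.49/(8.314×349) = 0.297 mol.
Step 1 — Polytropic n=1.31: T₂ = T₁(V₁/V₂)^(n−1) = 349×(0.273)^0.31 = 233 K; P₂ = P₁(V₁/V₂)^n = 21.0 kPa.
W = (P₁V₁−P₂V₂)/(n−1) = (115×7.49−21.0×27.4)/0.31 = 920 J.
ΔU = nCvΔT = 0.297×12.5×(233−349) = -428 J.
Q = ΔU + W = 492 J.
State after step 1: P = 21.0 kPa, V = 27.4 L, T = 233 K.
Step 2 — Isothermal: T stays 233 K; PV = const ⇒ V₂ = 16.8 L, P₂ = 34.3 kPa.
ΔU = 0 (ideal gas, T constant).
W = nRT ln(V₂/V₁) = 0.297×8.314×233×ln(0.613) = -282 J.
Q = ΔU + W = -282 J.
Net over both steps: W = 638 J, Q = 210 J, ΔU = -428 J.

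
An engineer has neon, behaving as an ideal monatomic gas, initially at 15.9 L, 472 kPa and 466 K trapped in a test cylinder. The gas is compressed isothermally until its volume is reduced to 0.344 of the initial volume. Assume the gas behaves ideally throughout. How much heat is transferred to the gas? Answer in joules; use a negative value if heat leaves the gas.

n = P₁V₁/(RT₁) = 472×15.9/(8.314×466) = 1.94 mol.
Isothermal: T stays 466 K; PV = const ⇒ V₂ = 5.47 L, P₂ = 1370 kPa.
ΔU = 0 (ideal gas, T constant).
W = nRT ln(V₂/V₁) = 1.94×8.314×466×ln(0.344) = -8010 J.
Q = ΔU + W = -8010 J.

-8010 J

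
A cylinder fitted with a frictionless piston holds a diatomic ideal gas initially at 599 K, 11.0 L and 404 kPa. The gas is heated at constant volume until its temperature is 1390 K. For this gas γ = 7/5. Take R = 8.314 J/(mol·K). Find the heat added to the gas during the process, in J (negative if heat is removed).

n = P₁V₁/(RT₁) = 404×11.0/(8.314×599) = 0.892 mol.
Isochoric: V stays 11.0 L; P/T = const ⇒ T₂ = 1390 K, P₂ = 937 kPa.
W = 0 (no volume change).
ΔU = nCvΔT = 0.892×20.8×(1390−599) = 14700 J.
Q = ΔU = 14700 J.

14700 J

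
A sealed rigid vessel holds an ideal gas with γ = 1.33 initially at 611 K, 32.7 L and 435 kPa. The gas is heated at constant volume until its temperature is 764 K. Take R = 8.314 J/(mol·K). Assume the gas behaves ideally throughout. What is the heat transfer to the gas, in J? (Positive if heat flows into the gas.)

10800 J

n = P₁V₁/(RT₁) = 435×32.7/(8.314×611) = 2.80 mol.
Isochoric: V stays 32.7 L; P/T = const ⇒ T₂ = 764 K, P₂ = 544 kPa.
W = 0 (no volume change).
ΔU = nCvΔT = 2.80×25.2×(764−611) = 10800 J.
Q = ΔU = 10800 J.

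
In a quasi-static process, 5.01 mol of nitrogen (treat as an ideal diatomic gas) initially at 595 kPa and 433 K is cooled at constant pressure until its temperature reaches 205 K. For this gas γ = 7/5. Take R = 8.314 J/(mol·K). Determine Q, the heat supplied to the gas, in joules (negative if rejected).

-33200 J

V₁ = nRT₁/P₁ = 5.01×8.314×433/595 = 30.3 L.
Isobaric: P stays 595 kPa; V/T = const ⇒ T₂ = 205 K, V₂ = 14.4 L.
W = PΔV = 595×(14.4−30.3) kPa·L = -9500 J.
ΔU = nCvΔT = 5.01×20.8×(205−433) = -23700 J.
Q = ΔU + W = nCpΔT = -33200 J.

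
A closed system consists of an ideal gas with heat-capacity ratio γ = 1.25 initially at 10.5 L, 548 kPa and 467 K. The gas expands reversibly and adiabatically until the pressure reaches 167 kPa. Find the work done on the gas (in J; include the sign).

-4870 J

n = P₁V₁/(RT₁) = 548×10.5/(8.314×467) = 1.48 mol.
Adiabatic: T₂/T₁ = (P₂/P₁)^((γ−1)/γ) ⇒ T₂ = 467×(0.305)^0.200 = 368 K; V₂ = 27.2 L.
ΔU = nCvΔT = 1.48×33.3×(368−467) = -4870 J.
Q = 0 for an adiabatic process, so W = −ΔU = 4870 J.
Work done on the gas = −W_by = -4870 J.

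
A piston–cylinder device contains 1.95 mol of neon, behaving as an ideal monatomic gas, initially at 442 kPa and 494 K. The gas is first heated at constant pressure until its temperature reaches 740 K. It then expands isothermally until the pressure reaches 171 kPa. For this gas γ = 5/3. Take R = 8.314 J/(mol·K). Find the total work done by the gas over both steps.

V₁ = nRT₁/P₁ = 1.95×8.314×494/442 = 18.1 L.
Step 1 — Isobaric: P stays 442 kPa; V/T = const ⇒ T₂ = 740 K, V₂ = 27.1 L.
W = PΔV = 442×(27.1−18.1) kPa·L = 3990 J.
ΔU = nCvΔT = 1.95×12.5×(740−494) = 5980 J.
Q = ΔU + W = nCpΔT = 9970 J.
State after step 1: P = 442 kPa, V = 27.1 L, T = 740 K.
Step 2 — Isothermal: T stays 740 K; PV = const ⇒ V₂ = 70.2 L, P₂ = 171 kPa.
ΔU = 0 (ideal gas, T constant).
W = nRT ln(V₂/V₁) = 1.95×8.314×740×ln(2.58) = 11400 J.
Q = ΔU + W = 11400 J.
Net over both steps: W = 15400 J, Q = 21400 J, ΔU = 5980 J.

15400 J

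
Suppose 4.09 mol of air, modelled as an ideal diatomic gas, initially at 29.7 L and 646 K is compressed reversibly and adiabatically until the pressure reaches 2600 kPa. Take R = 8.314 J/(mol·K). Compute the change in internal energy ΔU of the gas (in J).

23700 J

P₁ = nRT₁/V₁ = 4.09×8.314×646/29.7 = 740 kPa.
Adiabatic: T₂/T₁ = (P₂/P₁)^((γ−1)/γ) ⇒ T₂ = 646×(3.52)^0.286 = 925 K; V₂ = 12.1 L.
For an ideal gas ΔU = nCvΔT with Cv = (5/2)R = 20.8 J/(mol·K).
ΔU = 4.09×20.8×(925−646) = 23700 J.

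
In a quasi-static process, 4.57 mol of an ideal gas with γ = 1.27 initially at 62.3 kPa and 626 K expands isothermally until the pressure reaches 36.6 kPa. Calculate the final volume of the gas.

650 L

V₁ = nRT₁/P₁ = 4.57×8.314×626/62.3 = 382 L.
Isothermal: T stays 626 K; PV = const ⇒ V₂ = 650 L, P₂ = 36.6 kPa.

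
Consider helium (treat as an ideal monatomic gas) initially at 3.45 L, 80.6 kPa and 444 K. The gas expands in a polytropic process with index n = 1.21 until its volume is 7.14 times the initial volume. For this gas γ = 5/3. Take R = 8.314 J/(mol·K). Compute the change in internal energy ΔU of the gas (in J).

n = P₁V₁/(RT₁) = 80.6×3.45/(8.314×444) = 0.0753 mol.
Polytropic n=1.21: T₂ = T₁(V₁/V₂)^(n−1) = 444×(0.140)^0.21 = 294 K; P₂ = P₁(V₁/V₂)^n = 7.47 kPa.
For an ideal gas ΔU = nCvΔT with Cv = (3/2)R = 12.5 J/(mol·K).
ΔU = 0.0753×12.5×(294−444) = -141 J.

-141 J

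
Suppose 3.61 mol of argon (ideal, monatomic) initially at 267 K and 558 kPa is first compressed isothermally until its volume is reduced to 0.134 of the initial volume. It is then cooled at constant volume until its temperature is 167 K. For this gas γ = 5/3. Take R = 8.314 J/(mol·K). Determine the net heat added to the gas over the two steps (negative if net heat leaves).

V₁ = nRT₁/P₁ = 3.61×8.314×267/558 = 14.4 L.
Step 1 — Isothermal: T stays 267 K; PV = const ⇒ V₂ = 1.92 L, P₂ = 4160 kPa.
ΔU = 0 (ideal gas, T constant).
W = nRT ln(V₂/V₁) = 3.61×8.314×267×ln(0.134) = -16100 J.
Q = ΔU + W = -16100 J.
State after step 1: P = 4160 kPa, V = 1.92 L, T = 267 K.
Step 2 — Isochoric: V stays 1.92 L; P/T = const ⇒ T₂ = 167 K, P₂ = 2600 kPa.
W = 0 (no volume change).
ΔU = nCvΔT = 3.61×12.5×(167−267) = -4500 J.
Q = ΔU = -4500 J.
Net over both steps: W = -16100 J, Q = -20600 J, ΔU = -4500 J.

-20600 J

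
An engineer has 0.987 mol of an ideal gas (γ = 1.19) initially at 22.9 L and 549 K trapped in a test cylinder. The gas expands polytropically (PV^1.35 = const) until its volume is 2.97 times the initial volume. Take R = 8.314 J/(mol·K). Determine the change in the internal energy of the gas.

-7510 J

P₁ = nRT₁/V₁ = 0.987×8.314×549/22.9 = 197 kPa.
Polytropic n=1.35: T₂ = T₁(V₁/V₂)^(n−1) = 549×(0.337)^0.35 = 375 K; P₂ = P₁(V₁/V₂)^n = 45.3 kPa.
For an ideal gas ΔU = nCvΔT with Cv = R/(γ−1) = 43.8 J/(mol·K).
ΔU = 0.987×43.8×(375−549) = -7510 J.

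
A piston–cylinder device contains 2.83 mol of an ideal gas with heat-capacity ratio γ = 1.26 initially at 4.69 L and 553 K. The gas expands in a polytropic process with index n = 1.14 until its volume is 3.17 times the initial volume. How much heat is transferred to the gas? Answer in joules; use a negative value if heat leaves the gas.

P₁ = nRT₁/V₁ = 2.83×8.314×553/4.69 = 2770 kPa.
Polytropic n=1.14: T₂ = T₁(V₁/V₂)^(n−1) = 553×(0.315)^0.14 = 471 K; P₂ = P₁(V₁/V₂)^n = 745 kPa.
W = (P₁V₁−P₂V₂)/(n−1) = (2770×4.69−745×14.9)/0.14 = 13900 J.
ΔU = nCvΔT = 2.83×32.0×(471−553) = -7460 J.
Q = ΔU + W = 6400 J.

6400 J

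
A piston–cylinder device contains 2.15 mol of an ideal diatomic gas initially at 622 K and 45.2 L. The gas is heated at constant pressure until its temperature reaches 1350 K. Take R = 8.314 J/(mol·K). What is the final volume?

P₁ = nRT₁/V₁ = 2.15×8.314×622/45.2 = 246 kPa.
Isobaric: P stays 246 kPa; V/T = const ⇒ T₂ = 1350 K, V₂ = 98.1 L.

98.1 L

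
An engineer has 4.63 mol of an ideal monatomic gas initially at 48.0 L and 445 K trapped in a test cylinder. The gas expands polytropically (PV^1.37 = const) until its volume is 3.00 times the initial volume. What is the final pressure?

79.2 kPa

P₁ = nRT₁/V₁ = 4.63×8.314×445/48.0 = 357 kPa.
Polytropic n=1.37: T₂ = T₁(V₁/V₂)^(n−1) = 445×(0.333)^0.37 = 296 K; P₂ = P₁(V₁/V₂)^n = 79.2 kPa.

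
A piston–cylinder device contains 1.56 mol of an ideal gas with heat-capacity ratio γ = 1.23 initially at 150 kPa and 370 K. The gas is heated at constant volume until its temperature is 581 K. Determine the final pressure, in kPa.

V₁ = nRT₁/P₁ = 1.56×8.314×370/150 = 32.0 L.
Isochoric: V stays 32.0 L; P/T = const ⇒ T₂ = 581 K, P₂ = 236 kPa.

236 kPa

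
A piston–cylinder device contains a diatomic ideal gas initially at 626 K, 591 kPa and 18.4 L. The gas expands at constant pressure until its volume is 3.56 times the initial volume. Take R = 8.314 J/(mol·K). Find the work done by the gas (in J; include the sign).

27800 J

n = P₁V₁/(RT₁) = 591×18.4/(8.314×626) = 2.09 mol.
Isobaric: P stays 591 kPa; V/T = const ⇒ T₂ = 2230 K, V₂ = 65.5 L.
W = PΔV = 591×(65.5−18.4) kPa·L = 27800 J.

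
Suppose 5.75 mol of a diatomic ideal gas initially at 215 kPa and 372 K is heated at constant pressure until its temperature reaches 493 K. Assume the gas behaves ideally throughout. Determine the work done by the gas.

5780 J

V₁ = nRT₁/P₁ = 5.75×8.314×372/215 = 82.7 L.
Isobaric: P stays 215 kPa; V/T = const ⇒ T₂ = 493 K, V₂ = 110 L.
W = PΔV = 215×(110−82.7) kPa·L = 5780 J.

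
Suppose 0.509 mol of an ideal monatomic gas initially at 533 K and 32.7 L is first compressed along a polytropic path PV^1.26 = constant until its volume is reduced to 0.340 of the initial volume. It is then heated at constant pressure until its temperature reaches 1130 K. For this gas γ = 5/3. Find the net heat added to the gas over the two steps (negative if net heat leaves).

2780 J

P₁ = nRT₁/V₁ = 0.509×8.314×533/32.7 = 69.0 kPa.
Step 1 — Polytropic n=1.26: T₂ = T₁(V₁/V₂)^(n−1) = 533×(2.94)^0.26 = 706 K; P₂ = P₁(V₁/V₂)^n = 269 kPa.
W = (P₁V₁−P₂V₂)/(n−1) = (69.0×32.7−269×11.1)/0.26 = -2810 J.
ΔU = nCvΔT = 0.509×12.5×(706−533) = 1100 J.
Q = ΔU + W = -1710 J.
State after step 1: P = 269 kPa, V = 11.1 L, T = 706 K.
Step 2 — Isobaric: P stays 269 kPa; V/T = const ⇒ T₂ = 1130 K, V₂ = 17.8 L.
W = PΔV = 269×(17.8−11.1) kPa·L = 1800 J.
ΔU = nCvΔT = 0.509×12.5×(1130−706) = 2690 J.
Q = ΔU + W = nCpΔT = 4490 J.
Net over both steps: W = -1010 J, Q = 2780 J, ΔU = 3790 J.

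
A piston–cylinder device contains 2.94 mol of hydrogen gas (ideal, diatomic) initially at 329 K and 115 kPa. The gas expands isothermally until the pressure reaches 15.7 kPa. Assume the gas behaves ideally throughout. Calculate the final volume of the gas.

512 L

V₁ = nRT₁/P₁ = 2.94×8.314×329/115 = 69.9 L.
Isothermal: T stays 329 K; PV = const ⇒ V₂ = 512 L, P₂ = 15.7 kPa.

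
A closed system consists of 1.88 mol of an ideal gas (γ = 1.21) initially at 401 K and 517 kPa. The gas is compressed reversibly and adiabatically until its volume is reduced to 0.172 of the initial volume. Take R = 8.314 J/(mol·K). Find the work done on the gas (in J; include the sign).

V₁ = nRT₁/P₁ = 1.88×8.314×401/517 = 12.1 L.
Adiabatic: TV^(γ−1) = const ⇒ T₂ = 401×(5.81)^0.210 = 580 K; PV^γ = const ⇒ P₂ = 4350 kPa.
ΔU = nCvΔT = 1.88×39.6×(580−401) = 13300 J.
Q = 0 for an adiabatic process, so W = −ΔU = -13300 J.
Work done on the gas = −W_by = 13300 J.

13300 J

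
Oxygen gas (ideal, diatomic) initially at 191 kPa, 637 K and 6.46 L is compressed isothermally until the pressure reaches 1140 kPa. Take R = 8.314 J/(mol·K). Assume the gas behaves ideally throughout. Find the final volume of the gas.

1.08 L

Isothermal: T stays 637 K; PV = const ⇒ V₂ = 1.08 L, P₂ = 1140 kPa.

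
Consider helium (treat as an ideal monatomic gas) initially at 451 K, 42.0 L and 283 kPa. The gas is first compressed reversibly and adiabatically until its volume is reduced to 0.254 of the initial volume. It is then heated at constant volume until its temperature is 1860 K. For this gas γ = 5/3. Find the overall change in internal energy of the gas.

n = P₁V₁/(RT₁) = 283×42.0/(8.314×451) = 3.17 mol.
Step 1 — Adiabatic: TV^(γ−1) = const ⇒ T₂ = 451×(3.94)^0.667 = 1120 K; PV^γ = const ⇒ P₂ = 2780 kPa.
ΔU = nCvΔT = 3.17×12.5×(1120−451) = 26600 J.
Q = 0 for an adiabatic process, so W = −ΔU = -26600 J.
State after step 1: P = 2780 kPa, V = 10.7 L, T = 1120 K.
Step 2 — Isochoric: V stays 10.7 L; P/T = const ⇒ T₂ = 1860 K, P₂ = 4600 kPa.
W = 0 (no volume change).
ΔU = nCvΔT = 3.17×12.5×(1860−1120) = 29100 J.
Q = ΔU = 29100 J.
Net over both steps: W = -26600 J, Q = 29100 J, ΔU = 55700 J.

55700 J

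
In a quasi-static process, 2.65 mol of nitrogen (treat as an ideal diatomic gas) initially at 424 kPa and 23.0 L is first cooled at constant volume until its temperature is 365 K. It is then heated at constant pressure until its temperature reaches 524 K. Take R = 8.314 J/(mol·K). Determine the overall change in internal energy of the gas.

4480 J

T₁ = P₁V₁/(nR) = 424×23.0/(2.65×8.314) = 443 K.
Step 1 — Isochoric: V stays 23.0 L; P/T = const ⇒ T₂ = 365 K, P₂ = 350 kPa.
W = 0 (no volume change).
ΔU = nCvΔT = 2.65×20.8×(365−443) = -4280 J.
Q = ΔU = -4280 J.
State after step 1: P = 350 kPa, V = 23.0 L, T = 365 K.
Step 2 — Isobaric: P stays 350 kPa; V/T = const ⇒ T₂ = 524 K, V₂ = 33.0 L.
W = PΔV = 350×(33.0−23.0) kPa·L = 3500 J.
ΔU = nCvΔT = 2.65×20.8×(524−365) = 8760 J.
Q = ΔU + W = nCpΔT = 12300 J.
Net over both steps: W = 3500 J, Q = 7990 J, ΔU = 4480 J.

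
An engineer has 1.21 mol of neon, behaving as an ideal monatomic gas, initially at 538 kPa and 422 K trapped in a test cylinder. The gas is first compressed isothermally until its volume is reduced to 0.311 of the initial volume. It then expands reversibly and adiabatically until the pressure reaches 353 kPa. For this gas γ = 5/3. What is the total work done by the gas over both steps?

-1960 J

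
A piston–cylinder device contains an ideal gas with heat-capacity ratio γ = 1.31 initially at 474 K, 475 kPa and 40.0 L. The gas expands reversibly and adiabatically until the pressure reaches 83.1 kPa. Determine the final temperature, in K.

Adiabatic: T₂/T₁ = (P₂/P₁)^((γ−1)/γ) ⇒ T₂ = 474×(0.175)^0.237 = 314 K; V₂ = 151 L.

314 K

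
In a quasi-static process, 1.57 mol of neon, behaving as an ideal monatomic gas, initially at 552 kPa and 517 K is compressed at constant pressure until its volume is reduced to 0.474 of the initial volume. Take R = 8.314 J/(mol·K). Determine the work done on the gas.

3550 J

V₁ = nRT₁/P₁ = 1.57×8.314×517/552 = 12.2 L.
Isobaric: P stays 552 kPa; V/T = const ⇒ T₂ = 245 K, V₂ = 5.79 L.
W = PΔV = 552×(5.79−12.2) kPa·L = -3550 J.
Work done on the gas = −W_by = 3550 J.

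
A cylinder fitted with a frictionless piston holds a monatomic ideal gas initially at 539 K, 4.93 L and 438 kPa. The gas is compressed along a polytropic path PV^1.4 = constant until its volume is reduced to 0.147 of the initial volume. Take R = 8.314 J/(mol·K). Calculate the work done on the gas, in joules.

6230 J

n = P₁V₁/(RT₁) = 438×4.93/(8.314×539) = 0.482 mol.
Polytropic n=1.4: T₂ = T₁(V₁/V₂)^(n−1) = 539×(6.80)^0.40 = 1160 K; P₂ = P₁(V₁/V₂)^n = 6420 kPa.
W = (P₁V₁−P₂V₂)/(n−1) = (438×4.93−6420×0.725)/0.40 = -6230 J.
Work done on the gas = −W_by = 6230 J.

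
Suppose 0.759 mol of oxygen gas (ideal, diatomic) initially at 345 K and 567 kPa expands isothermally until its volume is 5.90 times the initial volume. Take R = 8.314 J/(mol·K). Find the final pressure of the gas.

96.1 kPa

V₁ = nRT₁/P₁ = 0.759×8.314×345/567 = 3.84 L.
Isothermal: T stays 345 K; PV = const ⇒ V₂ = 22.7 L, P₂ = 96.1 kPa.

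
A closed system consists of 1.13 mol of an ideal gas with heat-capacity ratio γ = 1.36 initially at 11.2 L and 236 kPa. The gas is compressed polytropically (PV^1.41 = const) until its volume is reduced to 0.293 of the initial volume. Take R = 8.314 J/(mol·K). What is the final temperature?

T₁ = P₁V₁/(nR) = 236×11.2/(1.13×8.314) = 281 K.
Polytropic n=1.41: T₂ = T₁(V₁/V₂)^(n−1) = 281×(3.41)^0.41 = 465 K; P₂ = P₁(V₁/V₂)^n = 1330 kPa.

465 K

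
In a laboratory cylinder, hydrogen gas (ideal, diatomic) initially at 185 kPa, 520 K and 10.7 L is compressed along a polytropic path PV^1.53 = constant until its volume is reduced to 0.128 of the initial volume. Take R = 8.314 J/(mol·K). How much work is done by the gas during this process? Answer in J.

-7370 J

n = P₁V₁/(RT₁) = 185×10.7/(8.314×520) = 0.458 mol.
Polytropic n=1.53: T₂ = T₁(V₁/V₂)^(n−1) = 520×(7.81)^0.53 = 1550 K; P₂ = P₁(V₁/V₂)^n = 4300 kPa.
W = (P₁V₁−P₂V₂)/(n−1) = (185×10.7−4300×1.37)/0.53 = -7370 J.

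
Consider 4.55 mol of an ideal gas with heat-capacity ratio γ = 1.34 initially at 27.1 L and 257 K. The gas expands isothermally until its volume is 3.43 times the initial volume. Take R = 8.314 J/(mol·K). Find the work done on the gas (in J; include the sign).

P₁ = nRT₁/V₁ = 4.55×8.314×257/27.1 = 359 kPa.
Isothermal: T stays 257 K; PV = const ⇒ V₂ = 93.0 L, P₂ = 105 kPa.
W = nRT ln(V₂/V₁) = 4.55×8.314×257×ln(3.43) = 12000 J.
Work done on the gas = −W_by = -12000 J.

-12000 J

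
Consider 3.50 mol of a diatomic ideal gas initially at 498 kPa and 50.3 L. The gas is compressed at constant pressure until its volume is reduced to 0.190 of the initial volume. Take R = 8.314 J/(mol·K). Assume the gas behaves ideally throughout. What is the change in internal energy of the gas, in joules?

-50700 J

T₁ = P₁V₁/(nR) = 498×50.3/(3.50×8.314) = 861 K.
Isobaric: P stays 498 kPa; V/T = const ⇒ T₂ = 164 K, V₂ = 9.56 L.
For an ideal gas ΔU = nCvΔT with Cv = (5/2)R = 20.8 J/(mol·K).
ΔU = 3.50×20.8×(164−861) = -50700 J.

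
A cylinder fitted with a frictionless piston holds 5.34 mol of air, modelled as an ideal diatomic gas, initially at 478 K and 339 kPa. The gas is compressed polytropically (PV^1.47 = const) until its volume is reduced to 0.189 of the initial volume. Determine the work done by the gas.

V₁ = nRT₁/P₁ = 5.34×8.314×478/339 = 62.6 L.
Polytropic n=1.47: T₂ = T₁(V₁/V₂)^(n−1) = 478×(5.29)^0.47 = 1050 K; P₂ = P₁(V₁/V₂)^n = 3920 kPa.
W = (P₁V₁−P₂V₂)/(n−1) = (339×62.6−3920×11.8)/0.47 = -53600 J.

-53600 J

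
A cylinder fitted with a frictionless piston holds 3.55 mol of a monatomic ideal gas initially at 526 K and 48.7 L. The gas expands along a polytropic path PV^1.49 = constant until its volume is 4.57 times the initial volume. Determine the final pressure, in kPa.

P₁ = nRT₁/V₁ = 3.55×8.314×526/48.7 = 319 kPa.
Polytropic n=1.49: T₂ = T₁(V₁/V₂)^(n−1) = 526×(0.219)^0.49 = 250 K; P₂ = P₁(V₁/V₂)^n = 33.1 kPa.

33.1 kPa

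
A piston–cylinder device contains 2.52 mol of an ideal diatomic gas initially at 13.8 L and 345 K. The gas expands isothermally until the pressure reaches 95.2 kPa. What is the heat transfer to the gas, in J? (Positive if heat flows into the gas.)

12300 J

P₁ = nRT₁/V₁ = 2.52×8.314×345/13.8 = 524 kPa.
Isothermal: T stays 345 K; PV = const ⇒ V₂ = 75.9 L, P₂ = 95.2 kPa.
ΔU = 0 (ideal gas, T constant).
W = nRT ln(V₂/V₁) = 2.52×8.314×345×ln(5.50) = 12300 J.
Q = ΔU + W = 12300 J.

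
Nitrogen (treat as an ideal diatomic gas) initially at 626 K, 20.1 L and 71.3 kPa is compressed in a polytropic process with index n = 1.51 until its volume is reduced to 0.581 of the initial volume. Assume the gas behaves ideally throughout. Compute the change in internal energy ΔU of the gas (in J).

n = P₁V₁/(RT₁) = 71.3×20.1/(8.314×626) = 0.275 mol.
Polytropic n=1.51: T₂ = T₁(V₁/V₂)^(n−1) = 626×(1.72)^0.51 = 826 K; P₂ = P₁(V₁/V₂)^n = 162 kPa.
For an ideal gas ΔU = nCvΔT with Cv = (5/2)R = 20.8 J/(mol·K).
ΔU = 0.275×20.8×(826−626) = 1140 J.

1140 J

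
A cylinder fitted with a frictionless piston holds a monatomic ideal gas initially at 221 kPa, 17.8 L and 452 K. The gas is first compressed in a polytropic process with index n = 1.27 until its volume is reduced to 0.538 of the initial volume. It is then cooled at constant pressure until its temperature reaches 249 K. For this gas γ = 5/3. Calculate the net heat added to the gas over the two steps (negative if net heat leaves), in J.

n = P₁V₁/(RT₁) = 221×17.8/(8.314×452) = 1.05 mol.
Step 1 — Polytropic n=1.27: T₂ = T₁(V₁/V₂)^(n−1) = 452×(1.86)^0.27 = 534 K; P₂ = P₁(V₁/V₂)^n = 486 kPa.
W = (P₁V₁−P₂V₂)/(n−1) = (221×17.8−486×9.58)/0.27 = -2650 J.
ΔU = nCvΔT = 1.05×12.5×(534−452) = 1080 J.
Q = ΔU + W = -1580 J.
State after step 1: P = 486 kPa, V = 9.58 L, T = 534 K.
Step 2 — Isobaric: P stays 486 kPa; V/T = const ⇒ T₂ = 249 K, V₂ = 4.46 L.
W = PΔV = 486×(4.46−9.58) kPa·L = -2480 J.
ΔU = nCvΔT = 1.05×12.5×(249−534) = -3730 J.
Q = ΔU + W = nCpΔT = -6210 J.
Net over both steps: W = -5140 J, Q = -7790 J, ΔU = -2650 J.

-7790 J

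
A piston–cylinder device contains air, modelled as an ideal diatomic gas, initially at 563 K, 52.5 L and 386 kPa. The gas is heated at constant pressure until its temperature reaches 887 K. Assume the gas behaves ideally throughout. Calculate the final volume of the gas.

82.7 L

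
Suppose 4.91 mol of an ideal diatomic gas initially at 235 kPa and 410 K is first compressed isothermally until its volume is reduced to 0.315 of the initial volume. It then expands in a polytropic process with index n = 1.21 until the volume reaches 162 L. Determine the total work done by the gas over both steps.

7750 J

V₁ = nRT₁/P₁ = 4.91×8.314×410/235 = 71.2 L.
Step 1 — Isothermal: T stays 410 K; PV = const ⇒ V₂ = 22.4 L, P₂ = 746 kPa.
ΔU = 0 (ideal gas, T constant).
W = nRT ln(V₂/V₁) = 4.91×8.314×410×ln(0.315) = -19300 J.
Q = ΔU + W = -19300 J.
State after step 1: P = 746 kPa, V = 22.4 L, T = 410 K.
Step 2 — Polytropic n=1.21: T₂ = T₁(V₁/V₂)^(n−1) = 410×(0.138)^0.21 = 271 K; P₂ = P₁(V₁/V₂)^n = 68.2 kPa.
W = (P₁V₁−P₂V₂)/(n−1) = (746×22.4−68.2×162)/0.21 = 27100 J.
ΔU = nCvΔT = 4.91×20.8×(271−410) = -14200 J.
Q = ΔU + W = 12900 J.
Net over both steps: W = 7750 J, Q = -6470 J, ΔU = -14200 J.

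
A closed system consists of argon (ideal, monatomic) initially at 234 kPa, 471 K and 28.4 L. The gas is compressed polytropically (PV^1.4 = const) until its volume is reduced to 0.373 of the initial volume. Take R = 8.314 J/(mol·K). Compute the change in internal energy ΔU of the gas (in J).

4820 J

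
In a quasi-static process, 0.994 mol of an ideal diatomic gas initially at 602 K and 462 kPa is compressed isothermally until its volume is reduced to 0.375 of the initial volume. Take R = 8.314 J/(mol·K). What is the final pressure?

1230 kPa

V₁ = nRT₁/P₁ = 0.994×8.314×602/462 = 10.8 L.
Isothermal: T stays 602 K; PV = const ⇒ V₂ = 4.04 L, P₂ = 1230 kPa.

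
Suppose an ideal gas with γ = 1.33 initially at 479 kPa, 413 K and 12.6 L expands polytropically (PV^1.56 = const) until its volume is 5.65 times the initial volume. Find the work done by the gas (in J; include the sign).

6690 J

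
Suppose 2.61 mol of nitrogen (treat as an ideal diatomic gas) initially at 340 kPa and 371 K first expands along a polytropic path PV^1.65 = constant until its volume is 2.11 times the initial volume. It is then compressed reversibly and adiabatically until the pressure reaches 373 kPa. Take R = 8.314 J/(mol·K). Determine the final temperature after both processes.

333 K

V₁ = nRT₁/P₁ = 2.61×8.314×371/340 = 23.7 L.
Step 1 — Polytropic n=1.65: T₂ = T₁(V₁/V₂)^(n−1) = 371×(0.474)^0.65 = 228 K; P₂ = P₁(V₁/V₂)^n = 99.2 kPa.
W = (P₁V₁−P₂V₂)/(n−1) = (340×23.7−99.2×50.0)/0.65 = 4760 J.
ΔU = nCvΔT = 2.61×20.8×(228−371) = -7740 J.
Q = ΔU + W = -2980 J.
State after step 1: P = 99.2 kPa, V = 50.0 L, T = 228 K.
Step 2 — Adiabatic: T₂/T₁ = (P₂/P₁)^((γ−1)/γ) ⇒ T₂ = 228×(3.76)^0.286 = 333 K; V₂ = 19.4 L.
ΔU = nCvΔT = 2.61×20.8×(333−228) = 5700 J.
Q = 0 for an adiabatic process, so W = −ΔU = -5700 J.
Net over both steps: W = -937 J, Q = -2980 J, ΔU = -2040 J.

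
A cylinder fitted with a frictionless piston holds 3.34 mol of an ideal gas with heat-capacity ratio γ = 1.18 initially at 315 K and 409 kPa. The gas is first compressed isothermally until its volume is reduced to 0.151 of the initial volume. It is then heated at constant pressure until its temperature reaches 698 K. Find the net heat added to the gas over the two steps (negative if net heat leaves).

53200 J

V₁ = nRT₁/P₁ = 3.34×8.314×315/409 = 21.4 L.
Step 1 — Isothermal: T stays 315 K; PV = const ⇒ V₂ = 3.23 L, P₂ = 2710 kPa.
ΔU = 0 (ideal gas, T constant).
W = nRT ln(V₂/V₁) = 3.34×8.314×315×ln(0.151) = -16500 J.
Q = ΔU + W = -16500 J.
State after step 1: P = 2710 kPa, V = 3.23 L, T = 315 K.
Step 2 — Isobaric: P stays 2710 kPa; V/T = const ⇒ T₂ = 698 K, V₂ = 7.16 L.
W = PΔV = 2710×(7.16−3.23) kPa·L = 10600 J.
ΔU = nCvΔT = 3.34×46.2×(698−315) = 59100 J.
Q = ΔU + W = nCpΔT = 69700 J.
Net over both steps: W = -5900 J, Q = 53200 J, ΔU = 59100 J.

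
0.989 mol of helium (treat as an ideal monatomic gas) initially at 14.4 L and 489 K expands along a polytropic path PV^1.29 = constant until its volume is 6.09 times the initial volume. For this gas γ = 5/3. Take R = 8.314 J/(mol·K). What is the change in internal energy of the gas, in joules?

P₁ = nRT₁/V₁ = 0.989×8.314×489/14.4 = 279 kPa.
Polytropic n=1.29: T₂ = T₁(V₁/V₂)^(n−1) = 489×(0.164)^0.29 = 290 K; P₂ = P₁(V₁/V₂)^n = 27.2 kPa.
For an ideal gas ΔU = nCvΔT with Cv = (3/2)R = 12.5 J/(mol·K).
ΔU = 0.989×12.5×(290−489) = -2460 J.

-2460 J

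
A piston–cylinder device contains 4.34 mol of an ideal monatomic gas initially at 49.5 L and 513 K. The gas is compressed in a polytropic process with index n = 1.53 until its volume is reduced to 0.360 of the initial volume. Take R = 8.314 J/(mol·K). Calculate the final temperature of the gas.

P₁ = nRT₁/V₁ = 4.34×8.314×513/49.5 = 374 kPa.
Polytropic n=1.53: T₂ = T₁(V₁/V₂)^(n−1) = 513×(2.78)^0.53 = 882 K; P₂ = P₁(V₁/V₂)^n = 1790 kPa.

882 K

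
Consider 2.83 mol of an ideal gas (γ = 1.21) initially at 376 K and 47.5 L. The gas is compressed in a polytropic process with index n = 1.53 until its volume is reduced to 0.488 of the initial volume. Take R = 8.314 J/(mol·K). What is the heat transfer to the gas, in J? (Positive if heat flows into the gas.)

11800 J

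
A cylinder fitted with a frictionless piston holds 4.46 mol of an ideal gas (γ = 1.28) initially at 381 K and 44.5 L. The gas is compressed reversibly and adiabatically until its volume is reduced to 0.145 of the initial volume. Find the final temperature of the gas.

654 K

P₁ = nRT₁/V₁ = 4.46×8.314×381/44.5 = 317 kPa.
Adiabatic: TV^(γ−1) = const ⇒ T₂ = 381×(6.90)^0.280 = 654 K; PV^γ = const ⇒ P₂ = 3760 kPa.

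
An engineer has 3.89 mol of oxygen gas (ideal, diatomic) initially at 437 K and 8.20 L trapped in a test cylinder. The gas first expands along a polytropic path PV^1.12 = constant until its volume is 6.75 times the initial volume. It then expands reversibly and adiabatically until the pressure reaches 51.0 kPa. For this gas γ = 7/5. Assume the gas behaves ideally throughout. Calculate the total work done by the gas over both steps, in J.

33300 J

P₁ = nRT₁/V₁ = 3.89×8.314×437/8.20 = 1720 kPa.
Step 1 — Polytropic n=1.12: T₂ = T₁(V₁/V₂)^(n−1) = 437×(0.148)^0.12 = 348 K; P₂ = P₁(V₁/V₂)^n = 203 kPa.
W = (P₁V₁−P₂V₂)/(n−1) = (1720×8.20−203×55.3)/0.12 = 24100 J.
ΔU = nCvΔT = 3.89×20.8×(348−437) = -7240 J.
Q = ΔU + W = 16900 J.
State after step 1: P = 203 kPa, V = 55.3 L, T = 348 K.
Step 2 — Adiabatic: T₂/T₁ = (P₂/P₁)^((γ−1)/γ) ⇒ T₂ = 348×(0.251)^0.286 = 234 K; V₂ = 148 L.
ΔU = nCvΔT = 3.89×20.8×(234−348) = -9160 J.
Q = 0 for an adiabatic process, so W = −ΔU = 9160 J.
Net over both steps: W = 33300 J, Q = 16900 J, ΔU = -16400 J.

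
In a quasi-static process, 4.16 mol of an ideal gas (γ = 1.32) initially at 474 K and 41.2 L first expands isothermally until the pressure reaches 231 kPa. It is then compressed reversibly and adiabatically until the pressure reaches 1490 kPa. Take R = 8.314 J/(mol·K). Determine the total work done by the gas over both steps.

-20400 J

P₁ = nRT₁/V₁ = 4.16×8.314×474/41.2 = 398 kPa.
Step 1 — Isothermal: T stays 474 K; PV = const ⇒ V₂ = 71.0 L, P₂ = 231 kPa.
ΔU = 0 (ideal gas, T constant).
W = nRT ln(V₂/V₁) = 4.16×8.314×474×ln(1.72) = 8920 J.
Q = ΔU + W = 8920 J.
State after step 1: P = 231 kPa, V = 71.0 L, T = 474 K.
Step 2 — Adiabatic: T₂/T₁ = (P₂/P₁)^((γ−1)/γ) ⇒ T₂ = 474×(6.45)^0.242 = 745 K; V₂ = 17.3 L.
ΔU = nCvΔT = 4.16×26.0×(745−474) = 29300 J.
Q = 0 for an adiabatic process, so W = −ΔU = -29300 J.
Net over both steps: W = -20400 J, Q = 8920 J, ΔU = 29300 J.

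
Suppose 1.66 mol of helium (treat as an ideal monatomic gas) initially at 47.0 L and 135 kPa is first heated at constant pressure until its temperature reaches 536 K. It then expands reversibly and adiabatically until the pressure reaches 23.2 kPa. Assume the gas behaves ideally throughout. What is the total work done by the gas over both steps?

T₁ = P₁V₁/(nR) = 135×47.0/(1.66×8.314) = 460 K.
Step 1 — Isobaric: P stays 135 kPa; V/T = const ⇒ T₂ = 536 K, V₂ = 54.8 L.
W = PΔV = 135×(54.8−47.0) kPa·L = 1050 J.
ΔU = nCvΔT = 1.66×12.5×(536−460) = 1580 J.
Q = ΔU + W = nCpΔT = 2630 J.
State after step 1: P = 135 kPa, V = 54.8 L, T = 536 K.
Step 2 — Adiabatic: T₂/T₁ = (P₂/P₁)^((γ−1)/γ) ⇒ T₂ = 536×(0.172)^0.400 = 265 K; V₂ = 158 L.
ΔU = nCvΔT = 1.66×12.5×(265−536) = -5610 J.
Q = 0 for an adiabatic process, so W = −ΔU = 5610 J.
Net over both steps: W = 6660 J, Q = 2630 J, ΔU = -4030 J.

6660 J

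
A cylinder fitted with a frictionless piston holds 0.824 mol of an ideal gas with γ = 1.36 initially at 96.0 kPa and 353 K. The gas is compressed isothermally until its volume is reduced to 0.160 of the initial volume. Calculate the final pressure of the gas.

600 kPa

V₁ = nRT₁/P₁ = 0.824×8.314×353/96.0 = 25.2 L.
Isothermal: T stays 353 K; PV = const ⇒ V₂ = 4.03 L, P₂ = 600 kPa.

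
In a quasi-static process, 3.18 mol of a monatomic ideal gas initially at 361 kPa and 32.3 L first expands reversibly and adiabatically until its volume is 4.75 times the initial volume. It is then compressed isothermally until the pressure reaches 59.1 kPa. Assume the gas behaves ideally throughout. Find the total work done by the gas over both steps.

8050 J

T₁ = P₁V₁/(nR) = 361×32.3/(3.18×8.314) = 441 K.
Step 1 — Adiabatic: TV^(γ−1) = const ⇒ T₂ = 441×(0.211)^0.667 = 156 K; PV^γ = const ⇒ P₂ = 26.9 kPa.
ΔU = nCvΔT = 3.18×12.5×(156−441) = -11300 J.
Q = 0 for an adiabatic process, so W = −ΔU = 11300 J.
State after step 1: P = 26.9 kPa, V = 153 L, T = 156 K.
Step 2 — Isothermal: T stays 156 K; PV = const ⇒ V₂ = 69.8 L, P₂ = 59.1 kPa.
ΔU = 0 (ideal gas, T constant).
W = nRT ln(V₂/V₁) = 3.18×8.314×156×ln(0.455) = -3250 J.
Q = ΔU + W = -3250 J.
Net over both steps: W = 8050 J, Q = -3250 J, ΔU = -11300 J.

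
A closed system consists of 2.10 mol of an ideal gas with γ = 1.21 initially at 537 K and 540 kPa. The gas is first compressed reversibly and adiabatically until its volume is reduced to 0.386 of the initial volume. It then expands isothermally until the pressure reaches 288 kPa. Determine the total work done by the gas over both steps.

10500 J

V₁ = nRT₁/P₁ = 2.10×8.314×537/540 = 17.4 L.
Step 1 — Adiabatic: TV^(γ−1) = const ⇒ T₂ = 537×(2.59)^0.210 = 656 K; PV^γ = const ⇒ P₂ = 1710 kPa.
ΔU = nCvΔT = 2.10×39.6×(656−537) = 9880 J.
Q = 0 for an adiabatic process, so W = −ΔU = -9880 J.
State after step 1: P = 1710 kPa, V = 6.70 L, T = 656 K.
Step 2 — Isothermal: T stays 656 K; PV = const ⇒ V₂ = 39.8 L, P₂ = 288 kPa.
ΔU = 0 (ideal gas, T constant).
W = nRT ln(V₂/V₁) = 2.10×8.314×656×ln(5.93) = 20400 J.
Q = ΔU + W = 20400 J.
Net over both steps: W = 10500 J, Q = 20400 J, ΔU = 9880 J.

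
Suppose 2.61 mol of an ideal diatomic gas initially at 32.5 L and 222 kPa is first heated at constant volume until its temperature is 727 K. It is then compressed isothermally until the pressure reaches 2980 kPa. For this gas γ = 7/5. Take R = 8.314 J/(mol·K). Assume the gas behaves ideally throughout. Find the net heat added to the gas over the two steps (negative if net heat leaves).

-7230 J

T₁ = P₁V₁/(nR) = 222×32.5/(2.61×8.314) = 332 K.
Step 1 — Isochoric: V stays 32.5 L; P/T = const ⇒ T₂ = 727 K, P₂ = 485 kPa.
W = 0 (no volume change).
ΔU = nCvΔT = 2.61×20.8×(727−332) = 21400 J.
Q = ΔU = 21400 J.
State after step 1: P = 485 kPa, V = 32.5 L, T = 727 K.
Step 2 — Isothermal: T stays 727 K; PV = const ⇒ V₂ = 5.29 L, P₂ = 2980 kPa.
ΔU = 0 (ideal gas, T constant).
W = nRT ln(V₂/V₁) = 2.61×8.314×727×ln(0.163) = -28600 J.
Q = ΔU + W = -28600 J.
Net over both steps: W = -28600 J, Q = -7230 J, ΔU = 21400 J.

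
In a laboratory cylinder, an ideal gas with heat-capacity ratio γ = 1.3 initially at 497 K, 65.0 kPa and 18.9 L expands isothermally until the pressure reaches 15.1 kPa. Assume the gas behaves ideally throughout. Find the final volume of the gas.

Isothermal: T stays 497 K; PV = const ⇒ V₂ = 81.4 L, P₂ = 15.1 kPa.

81.4 L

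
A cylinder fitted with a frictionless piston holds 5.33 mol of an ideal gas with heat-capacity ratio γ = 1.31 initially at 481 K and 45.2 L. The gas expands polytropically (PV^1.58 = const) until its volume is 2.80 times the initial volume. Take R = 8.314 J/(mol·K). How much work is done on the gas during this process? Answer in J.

-16500 J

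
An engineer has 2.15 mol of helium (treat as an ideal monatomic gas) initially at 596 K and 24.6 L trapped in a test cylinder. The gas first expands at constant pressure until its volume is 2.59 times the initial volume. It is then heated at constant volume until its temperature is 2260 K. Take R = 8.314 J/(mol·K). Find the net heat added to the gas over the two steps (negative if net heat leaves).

P₁ = nRT₁/V₁ = 2.15×8.314×596/24.6 = 433 kPa.
Step 1 — Isobaric: P stays 433 kPa; V/T = const ⇒ T₂ = 1540 K, V₂ = 63.7 L.
W = PΔV = 433×(63.7−24.6) kPa·L = 16900 J.
ΔU = nCvΔT = 2.15×12.5×(1540−596) = 25400 J.
Q = ΔU + W = nCpΔT = 42300 J.
State after step 1: P = 433 kPa, V = 63.7 L, T = 1540 K.
Step 2 — Isochoric: V stays 63.7 L; P/T = const ⇒ T₂ = 2260 K, P₂ = 634 kPa.
W = 0 (no volume change).
ΔU = nCvΔT = 2.15×12.5×(2260−1540) = 19200 J.
Q = ΔU = 19200 J.
Net over both steps: W = 16900 J, Q = 61600 J, ΔU = 44600 J.

61600 J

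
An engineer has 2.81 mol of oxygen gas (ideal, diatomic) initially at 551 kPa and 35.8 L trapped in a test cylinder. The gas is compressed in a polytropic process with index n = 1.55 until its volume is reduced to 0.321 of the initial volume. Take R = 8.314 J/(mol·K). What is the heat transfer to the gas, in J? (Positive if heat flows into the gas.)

T₁ = P₁V₁/(nR) = 551×35.8/(2.81×8.314) = 844 K.
Polytropic n=1.55: T₂ = T₁(V₁/V₂)^(n−1) = 844×(3.12)^0.55 = 1580 K; P₂ = P₁(V₁/V₂)^n = 3210 kPa.
W = (P₁V₁−P₂V₂)/(n−1) = (551×35.8−3210×11.5)/0.55 = -31100 J.
ΔU = nCvΔT = 2.81×20.8×(1580−844) = 42800 J.
Q = ΔU + W = 11700 J.

11700 J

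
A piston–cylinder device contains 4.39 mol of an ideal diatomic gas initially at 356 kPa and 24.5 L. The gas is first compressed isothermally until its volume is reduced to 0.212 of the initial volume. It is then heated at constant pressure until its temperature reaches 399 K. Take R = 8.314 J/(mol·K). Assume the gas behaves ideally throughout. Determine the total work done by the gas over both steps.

-7690 J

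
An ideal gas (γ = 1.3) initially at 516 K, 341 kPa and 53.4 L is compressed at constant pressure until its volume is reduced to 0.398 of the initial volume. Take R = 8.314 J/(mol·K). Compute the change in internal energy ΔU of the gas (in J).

n = P₁V₁/(RT₁) = 341×53.4/(8.314×516) = 4.24 mol.
Isobaric: P stays 341 kPa; V/T = const ⇒ T₂ = 205 K, V₂ = 21.3 L.
For an ideal gas ΔU = nCvΔT with Cv = R/(γ−1) = 27.7 J/(mol·K).
ΔU = 4.24×27.7×(205−516) = -36500 J.

-36500 J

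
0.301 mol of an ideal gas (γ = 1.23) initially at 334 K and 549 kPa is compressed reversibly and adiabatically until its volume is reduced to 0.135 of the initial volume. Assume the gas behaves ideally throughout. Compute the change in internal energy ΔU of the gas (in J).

V₁ = nRT₁/P₁ = 0.301×8.314×334/549 = 1.52 L.
Adiabatic: TV^(γ−1) = const ⇒ T₂ = 334×(7.41)^0.230 = 529 K; PV^γ = const ⇒ P₂ = 6450 kPa.
For an ideal gas ΔU = nCvΔT with Cv = R/(γ−1) = 36.1 J/(mol·K).
ΔU = 0.301×36.1×(529−334) = 2130 J.

2130 J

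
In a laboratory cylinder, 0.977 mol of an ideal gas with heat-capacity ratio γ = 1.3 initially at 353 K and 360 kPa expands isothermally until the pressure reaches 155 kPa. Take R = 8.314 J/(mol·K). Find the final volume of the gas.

V₁ = nRT₁/P₁ = 0.977×8.314×353/360 = 7.96 L.
Isothermal: T stays 353 K; PV = const ⇒ V₂ = 18.5 L, P₂ = 155 kPa.

18.5 L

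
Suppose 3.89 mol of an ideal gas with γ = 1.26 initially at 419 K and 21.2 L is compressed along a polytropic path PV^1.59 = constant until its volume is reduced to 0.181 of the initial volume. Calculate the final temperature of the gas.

P₁ = nRT₁/V₁ = 3.89×8.314×419/21.2 = 639 kPa.
Polytropic n=1.59: T₂ = T₁(V₁/V₂)^(n−1) = 419×(5.52)^0.59 = 1150 K; P₂ = P₁(V₁/V₂)^n = 9680 kPa.

1150 K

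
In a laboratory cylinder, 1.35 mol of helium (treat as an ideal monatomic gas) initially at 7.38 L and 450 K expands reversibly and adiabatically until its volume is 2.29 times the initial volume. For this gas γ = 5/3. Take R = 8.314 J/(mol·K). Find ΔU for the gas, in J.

-3220 J

P₁ = nRT₁/V₁ = 1.35×8.314×450/7.38 = 684 kPa.
Adiabatic: TV^(γ−1) = const ⇒ T₂ = 450×(0.437)^0.667 = 259 K; PV^γ = const ⇒ P₂ = 172 kPa.
For an ideal gas ΔU = nCvΔT with Cv = (3/2)R = 12.5 J/(mol·K).
ΔU = 1.35×12.5×(259−450) = -3220 J.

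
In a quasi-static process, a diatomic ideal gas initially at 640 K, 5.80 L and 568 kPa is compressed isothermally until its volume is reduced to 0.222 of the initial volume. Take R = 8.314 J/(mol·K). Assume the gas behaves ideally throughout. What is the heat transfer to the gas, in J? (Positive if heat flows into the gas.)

-4960 J

n = P₁V₁/(RT₁) = 568×5.80/(8.314×640) = 0.619 mol.
Isothermal: T stays 640 K; PV = const ⇒ V₂ = 1.29 L, P₂ = 2560 kPa.
ΔU = 0 (ideal gas, T constant).
W = nRT ln(V₂/V₁) = 0.619×8.314×640×ln(0.222) = -4960 J.
Q = ΔU + W = -4960 J.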